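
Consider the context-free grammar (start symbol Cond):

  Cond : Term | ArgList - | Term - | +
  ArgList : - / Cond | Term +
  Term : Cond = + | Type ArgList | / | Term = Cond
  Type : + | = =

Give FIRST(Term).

{ +, -, /, = }

From Term : Cond = +: add FIRST(Cond) = { +, -, /, = }.
From Term : Type ArgList: add FIRST(Type) = { +, = }.
Term : / contributes {/}.
From Term : Term = Cond: add FIRST(Term) = { +, -, /, = }.
Union: FIRST(Term) = { +, -, /, = }.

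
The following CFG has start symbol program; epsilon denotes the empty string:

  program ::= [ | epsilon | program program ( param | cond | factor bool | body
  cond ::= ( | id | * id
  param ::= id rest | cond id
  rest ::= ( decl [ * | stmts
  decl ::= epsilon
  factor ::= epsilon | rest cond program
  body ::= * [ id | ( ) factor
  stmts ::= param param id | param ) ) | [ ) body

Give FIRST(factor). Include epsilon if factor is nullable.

factor ::= epsilon contributes epsilon.
From factor ::= rest cond program: add FIRST(rest) = { (, *, [, id }.
Union: FIRST(factor) = { (, *, [, id, epsilon }.

{ (, *, [, id, epsilon }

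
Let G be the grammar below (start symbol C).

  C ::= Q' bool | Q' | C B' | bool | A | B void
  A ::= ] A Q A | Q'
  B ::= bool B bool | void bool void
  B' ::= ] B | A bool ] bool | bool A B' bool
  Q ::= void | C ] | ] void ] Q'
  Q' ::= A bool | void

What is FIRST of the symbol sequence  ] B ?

] is a terminal; add {]} and stop.

{ ] }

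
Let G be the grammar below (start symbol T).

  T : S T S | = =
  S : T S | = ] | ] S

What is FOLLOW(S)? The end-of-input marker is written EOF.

In T : S T S: add FIRST(T S) = { =, ] }.
In T : S T S: S is at the end, add FOLLOW(T) = { EOF, =, ] }.
In S : T S: S is at the end, add FOLLOW(S) = { EOF, =, ] }.
In S : ] S: S is at the end, add FOLLOW(S) = { EOF, =, ] }.
Union: FOLLOW(S) = { EOF, =, ] }.

{ EOF, =, ] }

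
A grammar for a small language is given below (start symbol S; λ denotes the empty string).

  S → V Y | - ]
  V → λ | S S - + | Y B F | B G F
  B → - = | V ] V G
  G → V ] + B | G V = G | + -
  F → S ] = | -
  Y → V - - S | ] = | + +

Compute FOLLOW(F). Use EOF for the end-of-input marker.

In V → Y B F: F is at the end, add FOLLOW(V) = { +, -, =, ] }.
In V → B G F: F is at the end, add FOLLOW(V) = { +, -, =, ] }.
Union: FOLLOW(F) = { +, -, =, ] }.

{ +, -, =, ] }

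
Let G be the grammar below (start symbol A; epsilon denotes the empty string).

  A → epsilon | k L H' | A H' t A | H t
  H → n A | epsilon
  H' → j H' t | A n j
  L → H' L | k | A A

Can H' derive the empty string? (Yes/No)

No

Nullable nonterminals: A, H, L.
No production of H' has an RHS whose symbols are all nullable, so H' is not nullable.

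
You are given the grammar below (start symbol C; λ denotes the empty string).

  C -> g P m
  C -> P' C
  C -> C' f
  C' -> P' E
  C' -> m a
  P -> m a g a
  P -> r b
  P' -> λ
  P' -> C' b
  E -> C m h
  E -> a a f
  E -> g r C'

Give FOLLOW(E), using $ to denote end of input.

{ b, f }

In C' -> P' E: E is at the end, add FOLLOW(C') = { b, f }.
Union: FOLLOW(E) = { b, f }.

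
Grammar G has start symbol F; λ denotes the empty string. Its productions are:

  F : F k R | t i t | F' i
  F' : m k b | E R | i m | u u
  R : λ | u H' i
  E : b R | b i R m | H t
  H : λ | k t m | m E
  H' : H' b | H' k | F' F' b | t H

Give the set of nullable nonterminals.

{ H, R }

Directly nullable (have an λ-production): R, H.
No other nonterminal has a production whose RHS symbols are all nullable.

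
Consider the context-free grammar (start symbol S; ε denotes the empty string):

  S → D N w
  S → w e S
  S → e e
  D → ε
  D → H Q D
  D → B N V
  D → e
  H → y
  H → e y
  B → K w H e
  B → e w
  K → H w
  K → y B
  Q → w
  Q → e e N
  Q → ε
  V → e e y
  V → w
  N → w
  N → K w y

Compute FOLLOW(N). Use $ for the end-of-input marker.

In S → D N w: add FIRST(w) = { w }.
In D → B N V: add FIRST(V) = { e, w }.
In Q → e e N: N is at the end, add FOLLOW(Q) = { e, w, y }.
Union: FOLLOW(N) = { e, w, y }.

{ e, w, y }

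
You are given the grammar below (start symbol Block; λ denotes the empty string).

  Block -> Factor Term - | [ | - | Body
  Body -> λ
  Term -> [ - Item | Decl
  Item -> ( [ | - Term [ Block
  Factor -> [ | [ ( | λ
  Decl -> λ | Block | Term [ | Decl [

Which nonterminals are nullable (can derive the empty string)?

Directly nullable (have an λ-production): Body, Factor, Decl.
Block -> Body with every symbol nullable, so Block is nullable.
Term -> Decl with every symbol nullable, so Term is nullable.
No other nonterminal has a production whose RHS symbols are all nullable.

{ Block, Body, Decl, Factor, Term }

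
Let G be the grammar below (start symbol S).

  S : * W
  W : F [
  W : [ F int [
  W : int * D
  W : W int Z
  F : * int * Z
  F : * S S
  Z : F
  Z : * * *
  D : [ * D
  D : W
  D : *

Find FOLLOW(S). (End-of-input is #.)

S is the start symbol, so # ∈ FOLLOW(S).
In F : * S S: add FIRST(S) = { * }.
In F : * S S: S is at the end, add FOLLOW(F) = { #, *, [, int }.
Union: FOLLOW(S) = { #, *, [, int }.

{ #, *, [, int }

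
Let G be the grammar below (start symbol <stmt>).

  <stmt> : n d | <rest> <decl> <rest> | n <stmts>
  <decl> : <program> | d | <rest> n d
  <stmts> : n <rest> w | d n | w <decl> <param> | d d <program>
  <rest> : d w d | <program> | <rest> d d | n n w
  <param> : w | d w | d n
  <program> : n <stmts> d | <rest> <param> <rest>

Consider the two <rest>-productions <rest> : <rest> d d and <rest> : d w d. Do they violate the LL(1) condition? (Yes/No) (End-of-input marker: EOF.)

Yes

FIRST(<rest> d d) = { d, n } and FIRST(d w d) = { d }.
Both contain d, so the two alternatives are not disjoint — LL(1) conflict.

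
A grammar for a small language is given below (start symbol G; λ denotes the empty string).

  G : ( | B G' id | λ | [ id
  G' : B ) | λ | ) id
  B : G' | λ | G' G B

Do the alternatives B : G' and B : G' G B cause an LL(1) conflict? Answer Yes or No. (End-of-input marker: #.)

FIRST(G') = { (, ), [, id, λ } and FIRST(G' G B) = { (, ), [, id, λ }.
Both contain (, so the two alternatives are not disjoint — LL(1) conflict.

Yes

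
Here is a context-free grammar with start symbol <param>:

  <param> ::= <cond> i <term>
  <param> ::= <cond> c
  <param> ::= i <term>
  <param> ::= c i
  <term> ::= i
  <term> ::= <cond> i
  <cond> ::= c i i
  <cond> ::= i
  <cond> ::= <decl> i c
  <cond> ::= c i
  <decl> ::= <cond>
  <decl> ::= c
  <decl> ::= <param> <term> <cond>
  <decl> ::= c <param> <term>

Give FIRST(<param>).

{ c, i }

From <param> ::= <cond> i <term>: add FIRST(<cond>) = { c, i }.
From <param> ::= <cond> c: add FIRST(<cond>) = { c, i }.
<param> ::= i <term> contributes {i}.
<param> ::= c i contributes {c}.
Union: FIRST(<param>) = { c, i }.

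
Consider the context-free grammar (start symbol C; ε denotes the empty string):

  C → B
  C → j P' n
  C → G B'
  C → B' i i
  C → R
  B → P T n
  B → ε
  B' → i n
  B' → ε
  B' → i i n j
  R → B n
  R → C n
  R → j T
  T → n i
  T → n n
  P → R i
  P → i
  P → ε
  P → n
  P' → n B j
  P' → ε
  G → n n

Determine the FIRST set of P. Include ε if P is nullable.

From P → R i: add FIRST(R) = { i, j, n }.
P → i contributes {i}.
P → ε contributes ε.
P → n contributes {n}.
Union: FIRST(P) = { i, j, n, ε }.

{ i, j, n, ε }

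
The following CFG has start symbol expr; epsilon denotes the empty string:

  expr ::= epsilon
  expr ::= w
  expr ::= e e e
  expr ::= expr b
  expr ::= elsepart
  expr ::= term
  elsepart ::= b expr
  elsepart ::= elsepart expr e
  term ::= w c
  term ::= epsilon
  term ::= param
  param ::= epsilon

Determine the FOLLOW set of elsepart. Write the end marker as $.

In expr ::= elsepart: elsepart is at the end, add FOLLOW(expr) = { $, b, e, w }.
In elsepart ::= elsepart expr e: add FIRST(expr e) = { b, e, w }.
Union: FOLLOW(elsepart) = { $, b, e, w }.

{ $, b, e, w }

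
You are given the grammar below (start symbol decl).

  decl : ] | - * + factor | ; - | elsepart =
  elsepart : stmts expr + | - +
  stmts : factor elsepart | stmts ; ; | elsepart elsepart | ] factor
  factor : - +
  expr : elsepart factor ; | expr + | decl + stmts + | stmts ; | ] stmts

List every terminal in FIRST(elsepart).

{ -, ] }

From elsepart : stmts expr +: add FIRST(stmts) = { -, ] }.
elsepart : - + contributes {-}.
Union: FIRST(elsepart) = { -, ] }.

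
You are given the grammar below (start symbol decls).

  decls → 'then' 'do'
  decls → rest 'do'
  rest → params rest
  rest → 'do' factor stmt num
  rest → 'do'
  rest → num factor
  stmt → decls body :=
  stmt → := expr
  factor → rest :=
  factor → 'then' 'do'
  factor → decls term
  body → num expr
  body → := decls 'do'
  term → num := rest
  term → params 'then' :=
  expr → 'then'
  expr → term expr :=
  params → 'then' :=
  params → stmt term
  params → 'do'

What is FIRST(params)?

{ 'do', 'then', :=, num }

params → 'then' := contributes {'then'}.
From params → stmt term: add FIRST(stmt) = { 'do', 'then', :=, num }.
params → 'do' contributes {'do'}.
Union: FIRST(params) = { 'do', 'then', :=, num }.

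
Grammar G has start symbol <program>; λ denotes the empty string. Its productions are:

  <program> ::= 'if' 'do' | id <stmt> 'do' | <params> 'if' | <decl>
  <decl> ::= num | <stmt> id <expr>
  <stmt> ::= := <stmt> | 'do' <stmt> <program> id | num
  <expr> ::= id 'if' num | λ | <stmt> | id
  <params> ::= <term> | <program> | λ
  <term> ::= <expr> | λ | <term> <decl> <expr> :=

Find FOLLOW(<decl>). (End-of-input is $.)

{ $, 'do', 'if', :=, id, num }

In <program> ::= <decl>: <decl> is at the end, add FOLLOW(<program>) = { $, 'if', id }.
In <term> ::= <term> <decl> <expr> :=: add FIRST(<expr> :=) = { 'do', :=, id, num }.
Union: FOLLOW(<decl>) = { $, 'do', 'if', :=, id, num }.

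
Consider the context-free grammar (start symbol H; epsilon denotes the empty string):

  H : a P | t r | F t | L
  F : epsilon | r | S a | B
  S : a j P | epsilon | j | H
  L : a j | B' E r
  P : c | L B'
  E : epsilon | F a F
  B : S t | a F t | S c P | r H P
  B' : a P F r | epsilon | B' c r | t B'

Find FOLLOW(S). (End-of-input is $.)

{ a, c, t }

In F : S a: add FIRST(a) = { a }.
In B : S t: add FIRST(t) = { t }.
In B : S c P: add FIRST(c P) = { c }.
Union: FOLLOW(S) = { a, c, t }.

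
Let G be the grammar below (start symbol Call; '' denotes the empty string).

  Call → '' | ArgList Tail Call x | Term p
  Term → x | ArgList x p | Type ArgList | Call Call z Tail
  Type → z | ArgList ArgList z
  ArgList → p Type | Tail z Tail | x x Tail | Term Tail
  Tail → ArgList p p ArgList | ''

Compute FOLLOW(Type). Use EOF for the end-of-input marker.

{ p, x, z }

In Term → Type ArgList: add FIRST(ArgList) = { p, x, z }.
In ArgList → p Type: Type is at the end, add FOLLOW(ArgList) = { p, x, z }.
Union: FOLLOW(Type) = { p, x, z }.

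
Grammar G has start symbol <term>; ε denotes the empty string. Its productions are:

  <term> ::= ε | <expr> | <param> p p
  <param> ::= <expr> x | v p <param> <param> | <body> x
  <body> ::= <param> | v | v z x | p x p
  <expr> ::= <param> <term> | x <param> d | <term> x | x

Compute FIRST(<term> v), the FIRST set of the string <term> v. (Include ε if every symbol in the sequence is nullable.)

Add FIRST(<term>)\{ε} = { p, v, x }; <term> is nullable, continue.
v is a terminal; add {v} and stop.

{ p, v, x }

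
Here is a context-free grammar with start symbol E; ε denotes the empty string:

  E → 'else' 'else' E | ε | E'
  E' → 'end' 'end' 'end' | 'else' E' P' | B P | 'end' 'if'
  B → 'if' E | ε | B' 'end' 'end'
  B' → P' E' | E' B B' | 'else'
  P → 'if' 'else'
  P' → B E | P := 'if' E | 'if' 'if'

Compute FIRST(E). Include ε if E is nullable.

E → 'else' 'else' E contributes {'else'}.
E → ε contributes ε.
From E → E': add FIRST(E') = { 'else', 'end', 'if' }.
Union: FIRST(E) = { 'else', 'end', 'if', ε }.

{ 'else', 'end', 'if', ε }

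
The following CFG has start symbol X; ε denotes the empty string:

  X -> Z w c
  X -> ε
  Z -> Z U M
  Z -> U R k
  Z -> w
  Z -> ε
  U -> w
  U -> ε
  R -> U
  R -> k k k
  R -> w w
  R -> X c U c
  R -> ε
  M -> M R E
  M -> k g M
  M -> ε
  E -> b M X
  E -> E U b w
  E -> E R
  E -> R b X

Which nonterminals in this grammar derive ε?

Directly nullable (have an ε-production): X, Z, U, R, M.
No other nonterminal has a production whose RHS symbols are all nullable.

{ M, R, U, X, Z }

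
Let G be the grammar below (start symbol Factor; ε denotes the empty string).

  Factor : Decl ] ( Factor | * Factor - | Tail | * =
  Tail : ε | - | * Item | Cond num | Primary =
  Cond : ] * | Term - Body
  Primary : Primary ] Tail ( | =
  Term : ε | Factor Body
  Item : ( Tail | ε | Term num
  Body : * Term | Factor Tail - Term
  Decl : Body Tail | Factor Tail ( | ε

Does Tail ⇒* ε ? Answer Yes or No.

Tail has an ε-production, so Tail ⇒ ε.

Yes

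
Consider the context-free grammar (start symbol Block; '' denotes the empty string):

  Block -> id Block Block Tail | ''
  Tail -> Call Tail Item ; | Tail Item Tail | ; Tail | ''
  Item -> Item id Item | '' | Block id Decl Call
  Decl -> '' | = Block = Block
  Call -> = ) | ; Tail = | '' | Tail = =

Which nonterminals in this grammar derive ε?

{ Block, Call, Decl, Item, Tail }

Directly nullable (have an ''-production): Block, Tail, Item, Decl, Call.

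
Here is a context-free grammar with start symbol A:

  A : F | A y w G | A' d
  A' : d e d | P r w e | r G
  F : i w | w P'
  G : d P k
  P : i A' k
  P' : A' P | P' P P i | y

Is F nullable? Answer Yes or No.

No nonterminal in this grammar is nullable.
No production of F has an RHS whose symbols are all nullable, so F is not nullable.

No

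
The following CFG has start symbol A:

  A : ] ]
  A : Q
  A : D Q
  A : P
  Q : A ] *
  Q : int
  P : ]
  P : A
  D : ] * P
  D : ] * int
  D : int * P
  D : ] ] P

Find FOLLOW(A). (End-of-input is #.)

{ #, ], int }

A is the start symbol, so # ∈ FOLLOW(A).
In Q : A ] *: add FIRST(] *) = { ] }.
In P : A: A is at the end, add FOLLOW(P) = { #, ], int }.
Union: FOLLOW(A) = { #, ], int }.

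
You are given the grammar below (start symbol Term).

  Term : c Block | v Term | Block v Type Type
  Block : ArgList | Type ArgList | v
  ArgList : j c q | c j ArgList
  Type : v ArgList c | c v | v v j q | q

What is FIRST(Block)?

From Block : ArgList: add FIRST(ArgList) = { c, j }.
From Block : Type ArgList: add FIRST(Type) = { c, q, v }.
Block : v contributes {v}.
Union: FIRST(Block) = { c, j, q, v }.

{ c, j, q, v }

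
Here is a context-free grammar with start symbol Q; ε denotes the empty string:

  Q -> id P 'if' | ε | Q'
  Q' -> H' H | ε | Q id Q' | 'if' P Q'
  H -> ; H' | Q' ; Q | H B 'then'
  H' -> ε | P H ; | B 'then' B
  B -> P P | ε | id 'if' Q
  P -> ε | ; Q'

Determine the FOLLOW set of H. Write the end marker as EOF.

In Q' -> H' H: H is at the end, add FOLLOW(Q') = { EOF, 'if', 'then', ;, id }.
In H -> H B 'then': add FIRST(B 'then') = { 'then', ;, id }.
In H' -> P H ;: add FIRST(;) = { ; }.
Union: FOLLOW(H) = { EOF, 'if', 'then', ;, id }.

{ EOF, 'if', 'then', ;, id }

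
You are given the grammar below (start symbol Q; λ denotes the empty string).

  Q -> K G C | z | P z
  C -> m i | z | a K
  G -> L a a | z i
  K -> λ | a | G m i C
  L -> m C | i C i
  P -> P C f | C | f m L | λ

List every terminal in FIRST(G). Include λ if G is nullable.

From G -> L a a: add FIRST(L) = { i, m }.
G -> z i contributes {z}.
Union: FIRST(G) = { i, m, z }.

{ i, m, z }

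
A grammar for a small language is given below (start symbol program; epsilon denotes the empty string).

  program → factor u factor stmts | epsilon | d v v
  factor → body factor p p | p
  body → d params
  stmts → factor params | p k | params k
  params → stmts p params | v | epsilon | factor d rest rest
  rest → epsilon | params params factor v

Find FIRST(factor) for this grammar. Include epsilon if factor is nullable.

{ d, p }

From factor → body factor p p: add FIRST(body) = { d }.
factor → p contributes {p}.
Union: FIRST(factor) = { d, p }.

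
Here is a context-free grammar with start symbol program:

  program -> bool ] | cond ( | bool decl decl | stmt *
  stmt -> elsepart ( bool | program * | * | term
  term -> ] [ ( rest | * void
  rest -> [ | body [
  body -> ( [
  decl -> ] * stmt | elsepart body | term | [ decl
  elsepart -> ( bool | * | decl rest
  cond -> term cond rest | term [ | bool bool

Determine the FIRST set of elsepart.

elsepart -> ( bool contributes {(}.
elsepart -> * contributes {*}.
From elsepart -> decl rest: add FIRST(decl) = { (, *, [, ] }.
Union: FIRST(elsepart) = { (, *, [, ] }.

{ (, *, [, ] }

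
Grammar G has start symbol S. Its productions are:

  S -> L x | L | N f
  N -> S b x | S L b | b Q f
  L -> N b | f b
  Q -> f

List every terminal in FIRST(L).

{ b, f }

From L -> N b: add FIRST(N) = { b, f }.
L -> f b contributes {f}.
Union: FIRST(L) = { b, f }.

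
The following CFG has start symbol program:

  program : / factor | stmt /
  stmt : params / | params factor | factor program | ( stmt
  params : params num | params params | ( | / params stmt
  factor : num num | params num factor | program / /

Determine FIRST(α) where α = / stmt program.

/ is a terminal; add {/} and stop.

{ / }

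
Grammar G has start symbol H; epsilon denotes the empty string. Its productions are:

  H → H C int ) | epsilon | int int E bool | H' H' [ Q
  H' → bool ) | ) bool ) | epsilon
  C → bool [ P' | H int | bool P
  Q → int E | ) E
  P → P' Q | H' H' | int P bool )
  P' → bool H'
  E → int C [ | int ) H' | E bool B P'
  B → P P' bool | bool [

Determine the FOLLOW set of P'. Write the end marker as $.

In C → bool [ P': P' is at the end, add FOLLOW(C) = { [, int }.
In P → P' Q: add FIRST(Q) = { ), int }.
In E → E bool B P': P' is at the end, add FOLLOW(E) = { $, ), [, bool, int }.
In B → P P' bool: add FIRST(bool) = { bool }.
Union: FOLLOW(P') = { $, ), [, bool, int }.

{ $, ), [, bool, int }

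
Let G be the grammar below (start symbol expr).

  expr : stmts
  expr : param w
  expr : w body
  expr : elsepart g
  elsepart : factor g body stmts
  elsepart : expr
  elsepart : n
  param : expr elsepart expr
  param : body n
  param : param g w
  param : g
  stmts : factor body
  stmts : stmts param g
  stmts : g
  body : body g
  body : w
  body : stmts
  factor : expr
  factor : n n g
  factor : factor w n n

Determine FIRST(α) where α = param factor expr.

Add FIRST(param) = { g, n, w }; param is not nullable, stop.

{ g, n, w }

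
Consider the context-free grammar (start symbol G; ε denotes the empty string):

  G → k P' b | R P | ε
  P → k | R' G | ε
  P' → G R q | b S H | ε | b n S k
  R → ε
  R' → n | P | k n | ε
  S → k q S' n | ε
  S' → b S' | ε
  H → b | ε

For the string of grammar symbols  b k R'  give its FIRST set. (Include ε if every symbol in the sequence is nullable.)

{ b }

b is a terminal; add {b} and stop.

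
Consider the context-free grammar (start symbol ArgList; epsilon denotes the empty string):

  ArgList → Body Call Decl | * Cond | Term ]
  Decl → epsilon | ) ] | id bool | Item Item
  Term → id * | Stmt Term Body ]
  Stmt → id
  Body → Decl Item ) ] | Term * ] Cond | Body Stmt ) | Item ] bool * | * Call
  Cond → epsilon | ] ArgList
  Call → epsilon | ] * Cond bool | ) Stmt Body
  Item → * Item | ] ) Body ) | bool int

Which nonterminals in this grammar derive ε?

{ Call, Cond, Decl }

Directly nullable (have an epsilon-production): Decl, Cond, Call.
No other nonterminal has a production whose RHS symbols are all nullable.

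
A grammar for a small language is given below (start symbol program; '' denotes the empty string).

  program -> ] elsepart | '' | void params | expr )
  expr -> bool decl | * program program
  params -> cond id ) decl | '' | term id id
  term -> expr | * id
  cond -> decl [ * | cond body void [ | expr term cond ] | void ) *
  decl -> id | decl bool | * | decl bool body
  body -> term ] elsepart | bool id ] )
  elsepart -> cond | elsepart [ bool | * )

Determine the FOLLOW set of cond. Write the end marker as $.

In params -> cond id ) decl: add FIRST(id ) decl) = { id }.
In cond -> cond body void [: add FIRST(body void [) = { *, bool }.
In cond -> expr term cond ]: add FIRST(]) = { ] }.
In elsepart -> cond: cond is at the end, add FOLLOW(elsepart) = { $, ), *, [, ], bool, id, void }.
Union: FOLLOW(cond) = { $, ), *, [, ], bool, id, void }.

{ $, ), *, [, ], bool, id, void }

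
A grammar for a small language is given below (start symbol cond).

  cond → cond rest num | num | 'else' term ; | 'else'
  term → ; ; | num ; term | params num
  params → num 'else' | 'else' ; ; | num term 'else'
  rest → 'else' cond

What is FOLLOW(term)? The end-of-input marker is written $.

In cond → 'else' term ;: add FIRST(;) = { ; }.
In term → num ; term: term is at the end, add FOLLOW(term) = { 'else', ; }.
In params → num term 'else': add FIRST('else') = { 'else' }.
Union: FOLLOW(term) = { 'else', ; }.

{ 'else', ; }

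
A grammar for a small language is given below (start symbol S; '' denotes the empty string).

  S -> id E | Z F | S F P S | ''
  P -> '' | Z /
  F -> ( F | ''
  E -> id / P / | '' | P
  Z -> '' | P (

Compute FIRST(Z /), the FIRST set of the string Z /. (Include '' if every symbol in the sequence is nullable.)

{ (, / }

Add FIRST(Z)\{''} = { (, / }; Z is nullable, continue.
/ is a terminal; add {/} and stop.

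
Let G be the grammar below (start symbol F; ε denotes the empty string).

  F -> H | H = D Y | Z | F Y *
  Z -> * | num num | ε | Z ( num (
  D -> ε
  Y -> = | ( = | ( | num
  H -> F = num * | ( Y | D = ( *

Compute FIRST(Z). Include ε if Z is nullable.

Z -> * contributes {*}.
Z -> num num contributes {num}.
Z -> ε contributes ε.
From Z -> Z ( num (: Z nullable, take FIRST(Z) ∪ {(} = { (, *, num }.
Union: FIRST(Z) = { (, *, num, ε }.

{ (, *, num, ε }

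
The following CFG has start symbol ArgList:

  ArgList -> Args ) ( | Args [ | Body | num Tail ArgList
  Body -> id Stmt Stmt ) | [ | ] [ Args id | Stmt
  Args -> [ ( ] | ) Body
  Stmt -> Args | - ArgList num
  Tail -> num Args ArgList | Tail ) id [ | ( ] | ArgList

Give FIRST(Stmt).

{ ), -, [ }

From Stmt -> Args: add FIRST(Args) = { ), [ }.
Stmt -> - ArgList num contributes {-}.
Union: FIRST(Stmt) = { ), -, [ }.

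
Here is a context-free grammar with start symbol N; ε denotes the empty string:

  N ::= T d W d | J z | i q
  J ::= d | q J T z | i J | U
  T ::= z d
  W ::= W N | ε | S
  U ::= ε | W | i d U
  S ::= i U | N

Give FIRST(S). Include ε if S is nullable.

S ::= i U contributes {i}.
From S ::= N: add FIRST(N) = { d, i, q, z }.
Union: FIRST(S) = { d, i, q, z }.

{ d, i, q, z }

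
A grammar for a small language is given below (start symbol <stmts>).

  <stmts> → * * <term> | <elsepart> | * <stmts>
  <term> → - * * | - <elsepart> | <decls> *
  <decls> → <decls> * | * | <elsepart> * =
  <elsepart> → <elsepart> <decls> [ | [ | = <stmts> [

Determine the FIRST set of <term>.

{ *, -, =, [ }

<term> → - * * contributes {-}.
<term> → - <elsepart> contributes {-}.
From <term> → <decls> *: add FIRST(<decls>) = { *, =, [ }.
Union: FIRST(<term>) = { *, -, =, [ }.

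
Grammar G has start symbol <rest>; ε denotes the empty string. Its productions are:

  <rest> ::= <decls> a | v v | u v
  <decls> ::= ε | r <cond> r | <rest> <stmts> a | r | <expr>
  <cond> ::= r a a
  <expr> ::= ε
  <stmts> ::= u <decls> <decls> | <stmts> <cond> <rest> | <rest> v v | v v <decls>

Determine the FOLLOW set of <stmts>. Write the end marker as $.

{ a, r }

In <decls> ::= <rest> <stmts> a: add FIRST(a) = { a }.
In <stmts> ::= <stmts> <cond> <rest>: add FIRST(<cond> <rest>) = { r }.
Union: FOLLOW(<stmts>) = { a, r }.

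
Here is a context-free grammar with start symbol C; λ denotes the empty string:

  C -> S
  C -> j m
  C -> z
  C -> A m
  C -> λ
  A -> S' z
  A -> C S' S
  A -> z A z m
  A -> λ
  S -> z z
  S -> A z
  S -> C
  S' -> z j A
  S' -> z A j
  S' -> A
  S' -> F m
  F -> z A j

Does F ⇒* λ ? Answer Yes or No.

Nullable nonterminals: A, C, S, S'.
No production of F has an RHS whose symbols are all nullable, so F is not nullable.

No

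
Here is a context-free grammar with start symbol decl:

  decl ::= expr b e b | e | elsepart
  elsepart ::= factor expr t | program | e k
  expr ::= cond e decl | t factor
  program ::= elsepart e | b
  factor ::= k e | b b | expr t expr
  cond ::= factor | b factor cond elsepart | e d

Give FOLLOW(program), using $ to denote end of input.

{ $, b, e, k, t }

In elsepart ::= program: program is at the end, add FOLLOW(elsepart) = { $, b, e, k, t }.
Union: FOLLOW(program) = { $, b, e, k, t }.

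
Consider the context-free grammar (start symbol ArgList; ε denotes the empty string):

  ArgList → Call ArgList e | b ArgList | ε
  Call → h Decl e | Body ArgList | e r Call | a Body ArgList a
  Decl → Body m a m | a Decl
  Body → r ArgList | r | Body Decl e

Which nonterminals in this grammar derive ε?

{ ArgList }

Directly nullable (have an ε-production): ArgList.
No other nonterminal has a production whose RHS symbols are all nullable.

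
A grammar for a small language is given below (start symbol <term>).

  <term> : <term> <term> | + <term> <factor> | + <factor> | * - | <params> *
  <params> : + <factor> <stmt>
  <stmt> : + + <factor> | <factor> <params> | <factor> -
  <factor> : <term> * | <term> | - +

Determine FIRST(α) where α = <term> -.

{ *, + }

Add FIRST(<term>) = { *, + }; <term> is not nullable, stop.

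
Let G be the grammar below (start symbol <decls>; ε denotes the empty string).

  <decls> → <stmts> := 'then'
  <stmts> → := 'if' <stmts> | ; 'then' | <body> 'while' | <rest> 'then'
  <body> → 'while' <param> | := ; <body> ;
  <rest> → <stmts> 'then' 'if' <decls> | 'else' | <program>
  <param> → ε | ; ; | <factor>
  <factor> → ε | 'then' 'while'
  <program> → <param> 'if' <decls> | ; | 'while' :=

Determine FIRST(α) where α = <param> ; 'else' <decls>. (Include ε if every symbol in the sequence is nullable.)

{ 'then', ; }

Add FIRST(<param>)\{ε} = { 'then', ; }; <param> is nullable, continue.
; is a terminal; add {;} and stop.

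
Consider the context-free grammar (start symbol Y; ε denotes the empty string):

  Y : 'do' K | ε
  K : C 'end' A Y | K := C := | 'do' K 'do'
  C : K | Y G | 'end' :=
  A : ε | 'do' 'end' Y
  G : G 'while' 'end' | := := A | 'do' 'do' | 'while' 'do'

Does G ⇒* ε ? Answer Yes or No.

Nullable nonterminals: A, Y.
No production of G has an RHS whose symbols are all nullable, so G is not nullable.

No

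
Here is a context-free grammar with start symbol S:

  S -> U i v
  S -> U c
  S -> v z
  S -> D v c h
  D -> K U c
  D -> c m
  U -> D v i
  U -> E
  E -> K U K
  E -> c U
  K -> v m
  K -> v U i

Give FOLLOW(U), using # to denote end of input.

{ c, i, v }

In S -> U i v: add FIRST(i v) = { i }.
In S -> U c: add FIRST(c) = { c }.
In D -> K U c: add FIRST(c) = { c }.
In E -> K U K: add FIRST(K) = { v }.
In E -> c U: U is at the end, add FOLLOW(E) = { c, i, v }.
In K -> v U i: add FIRST(i) = { i }.
Union: FOLLOW(U) = { c, i, v }.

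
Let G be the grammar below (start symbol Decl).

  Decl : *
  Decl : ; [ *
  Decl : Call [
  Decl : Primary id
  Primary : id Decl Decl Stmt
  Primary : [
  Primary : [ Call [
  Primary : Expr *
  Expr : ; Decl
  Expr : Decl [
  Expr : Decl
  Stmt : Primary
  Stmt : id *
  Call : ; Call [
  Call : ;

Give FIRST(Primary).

Primary : id Decl Decl Stmt contributes {id}.
Primary : [ contributes {[}.
Primary : [ Call [ contributes {[}.
From Primary : Expr *: add FIRST(Expr) = { *, ;, [, id }.
Union: FIRST(Primary) = { *, ;, [, id }.

{ *, ;, [, id }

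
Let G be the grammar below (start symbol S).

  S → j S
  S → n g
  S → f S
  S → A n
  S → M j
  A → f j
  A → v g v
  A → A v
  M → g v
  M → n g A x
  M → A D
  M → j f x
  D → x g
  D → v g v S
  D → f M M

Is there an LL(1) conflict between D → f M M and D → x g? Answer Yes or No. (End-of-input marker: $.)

FIRST(f M M) = { f } and FIRST(x g) = { x }.
The FIRST sets are disjoint and neither alternative is nullable — no conflict.

No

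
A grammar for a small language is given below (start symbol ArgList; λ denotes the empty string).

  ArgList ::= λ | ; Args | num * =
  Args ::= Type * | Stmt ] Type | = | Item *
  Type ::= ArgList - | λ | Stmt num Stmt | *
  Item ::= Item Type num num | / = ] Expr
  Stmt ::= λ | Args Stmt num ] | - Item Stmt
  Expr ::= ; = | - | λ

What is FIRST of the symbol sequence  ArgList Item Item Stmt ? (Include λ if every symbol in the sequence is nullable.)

Add FIRST(ArgList)\{λ} = { ;, num }; ArgList is nullable, continue.
Add FIRST(Item) = { / }; Item is not nullable, stop.

{ /, ;, num }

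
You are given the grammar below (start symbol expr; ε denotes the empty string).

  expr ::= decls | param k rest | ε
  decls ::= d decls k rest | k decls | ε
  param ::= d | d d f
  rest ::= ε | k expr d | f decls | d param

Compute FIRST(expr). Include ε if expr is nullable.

{ d, k, ε }

From expr ::= decls: add FIRST(decls) = { d, k, ε } (including ε since decls is nullable).
From expr ::= param k rest: add FIRST(param) = { d }.
expr ::= ε contributes ε.
Union: FIRST(expr) = { d, k, ε }.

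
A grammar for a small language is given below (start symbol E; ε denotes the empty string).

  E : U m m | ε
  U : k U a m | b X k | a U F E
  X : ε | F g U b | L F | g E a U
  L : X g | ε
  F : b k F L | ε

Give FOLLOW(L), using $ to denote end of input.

In X : L F: add FIRST(F)\{ε} = { b }.
  Since F is nullable, also add FOLLOW(X) = { g, k }.
In F : b k F L: L is at the end, add FOLLOW(F) = { a, b, g, k, m }.
Union: FOLLOW(L) = { a, b, g, k, m }.

{ a, b, g, k, m }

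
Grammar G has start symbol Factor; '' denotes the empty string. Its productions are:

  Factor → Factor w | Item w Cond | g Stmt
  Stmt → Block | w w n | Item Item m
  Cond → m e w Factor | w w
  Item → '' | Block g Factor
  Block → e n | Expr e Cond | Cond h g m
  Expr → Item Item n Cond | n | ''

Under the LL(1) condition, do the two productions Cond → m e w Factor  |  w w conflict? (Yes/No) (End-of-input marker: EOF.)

No

FIRST(m e w Factor) = { m } and FIRST(w w) = { w }.
The FIRST sets are disjoint and neither alternative is nullable — no conflict.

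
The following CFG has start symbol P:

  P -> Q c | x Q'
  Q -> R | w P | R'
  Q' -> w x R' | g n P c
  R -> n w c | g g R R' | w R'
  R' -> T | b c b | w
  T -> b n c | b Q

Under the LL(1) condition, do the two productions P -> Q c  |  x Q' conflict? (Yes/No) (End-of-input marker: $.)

No

FIRST(Q c) = { b, g, n, w } and FIRST(x Q') = { x }.
The FIRST sets are disjoint and neither alternative is nullable — no conflict.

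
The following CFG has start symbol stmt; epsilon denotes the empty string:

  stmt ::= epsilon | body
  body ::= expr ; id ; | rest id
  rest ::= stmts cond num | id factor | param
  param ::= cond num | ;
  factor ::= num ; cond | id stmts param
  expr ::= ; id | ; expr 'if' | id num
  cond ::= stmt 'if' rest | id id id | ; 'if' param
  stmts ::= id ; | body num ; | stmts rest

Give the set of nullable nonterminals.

Directly nullable (have an epsilon-production): stmt.
No other nonterminal has a production whose RHS symbols are all nullable.

{ stmt }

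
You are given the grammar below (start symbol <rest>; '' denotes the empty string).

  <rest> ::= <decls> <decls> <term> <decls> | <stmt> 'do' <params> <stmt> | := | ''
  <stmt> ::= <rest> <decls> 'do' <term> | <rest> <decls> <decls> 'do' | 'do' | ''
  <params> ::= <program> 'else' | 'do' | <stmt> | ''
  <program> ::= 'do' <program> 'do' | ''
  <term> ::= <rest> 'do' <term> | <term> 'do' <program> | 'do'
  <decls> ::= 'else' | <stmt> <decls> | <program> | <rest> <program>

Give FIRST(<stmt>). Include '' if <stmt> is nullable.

{ 'do', 'else', :=, '' }

From <stmt> ::= <rest> <decls> 'do' <term>: <rest>, <decls> nullable, take FIRST(<rest>) ∪ FIRST(<decls>) ∪ {'do'} = { 'do', 'else', := }.
From <stmt> ::= <rest> <decls> <decls> 'do': <rest>, <decls>, <decls> nullable, take FIRST(<rest>) ∪ FIRST(<decls>) ∪ FIRST(<decls>) ∪ {'do'} = { 'do', 'else', := }.
<stmt> ::= 'do' contributes {'do'}.
<stmt> ::= '' contributes ''.
Union: FIRST(<stmt>) = { 'do', 'else', :=, '' }.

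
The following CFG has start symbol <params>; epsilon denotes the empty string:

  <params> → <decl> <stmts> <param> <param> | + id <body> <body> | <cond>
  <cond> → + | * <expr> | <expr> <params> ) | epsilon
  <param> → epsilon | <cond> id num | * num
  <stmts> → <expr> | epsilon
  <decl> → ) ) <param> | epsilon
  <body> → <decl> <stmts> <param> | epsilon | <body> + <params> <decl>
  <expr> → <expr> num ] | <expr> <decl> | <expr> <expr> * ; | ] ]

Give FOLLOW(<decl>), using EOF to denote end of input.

In <params> → <decl> <stmts> <param> <param>: add FIRST(<stmts> <param> <param>)\{epsilon} = { *, +, ], id }.
  Since <stmts> <param> <param> is nullable, also add FOLLOW(<params>) = { EOF, ), *, +, ], id }.
In <body> → <decl> <stmts> <param>: add FIRST(<stmts> <param>)\{epsilon} = { *, +, ], id }.
  Since <stmts> <param> is nullable, also add FOLLOW(<body>) = { EOF, ), *, +, ], id }.
In <body> → <body> + <params> <decl>: <decl> is at the end, add FOLLOW(<body>) = { EOF, ), *, +, ], id }.
In <expr> → <expr> <decl>: <decl> is at the end, add FOLLOW(<expr>) = { EOF, ), *, +, ], id, num }.
Union: FOLLOW(<decl>) = { EOF, ), *, +, ], id, num }.

{ EOF, ), *, +, ], id, num }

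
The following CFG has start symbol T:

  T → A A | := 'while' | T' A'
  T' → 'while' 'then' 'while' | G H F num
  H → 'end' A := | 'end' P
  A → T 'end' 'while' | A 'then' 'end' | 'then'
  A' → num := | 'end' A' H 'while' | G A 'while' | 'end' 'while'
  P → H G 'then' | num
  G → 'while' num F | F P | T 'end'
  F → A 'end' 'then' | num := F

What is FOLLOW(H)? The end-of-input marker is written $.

In T' → G H F num: add FIRST(F num) = { 'then', 'while', :=, num }.
In A' → 'end' A' H 'while': add FIRST('while') = { 'while' }.
In P → H G 'then': add FIRST(G 'then') = { 'then', 'while', :=, num }.
Union: FOLLOW(H) = { 'then', 'while', :=, num }.

{ 'then', 'while', :=, num }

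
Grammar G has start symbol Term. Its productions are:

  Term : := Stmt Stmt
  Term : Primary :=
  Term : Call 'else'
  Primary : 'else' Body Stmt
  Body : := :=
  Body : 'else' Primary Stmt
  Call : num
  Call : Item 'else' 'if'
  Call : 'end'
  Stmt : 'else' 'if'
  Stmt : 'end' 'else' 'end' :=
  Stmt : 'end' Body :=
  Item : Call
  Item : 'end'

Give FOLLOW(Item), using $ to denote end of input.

{ 'else' }

In Call : Item 'else' 'if': add FIRST('else' 'if') = { 'else' }.
Union: FOLLOW(Item) = { 'else' }.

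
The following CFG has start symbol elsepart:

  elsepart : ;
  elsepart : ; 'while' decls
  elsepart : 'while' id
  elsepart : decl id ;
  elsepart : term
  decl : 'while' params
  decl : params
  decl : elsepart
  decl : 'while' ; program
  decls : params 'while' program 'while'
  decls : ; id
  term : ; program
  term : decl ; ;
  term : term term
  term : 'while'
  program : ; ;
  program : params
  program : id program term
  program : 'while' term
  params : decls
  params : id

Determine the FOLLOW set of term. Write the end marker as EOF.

In elsepart : term: term is at the end, add FOLLOW(elsepart) = { EOF, ;, id }.
In term : term term: add FIRST(term) = { 'while', ;, id }.
In term : term term: term is at the end, add FOLLOW(term) = { EOF, 'while', ;, id }.
In program : id program term: term is at the end, add FOLLOW(program) = { EOF, 'while', ;, id }.
In program : 'while' term: term is at the end, add FOLLOW(program) = { EOF, 'while', ;, id }.
Union: FOLLOW(term) = { EOF, 'while', ;, id }.

{ EOF, 'while', ;, id }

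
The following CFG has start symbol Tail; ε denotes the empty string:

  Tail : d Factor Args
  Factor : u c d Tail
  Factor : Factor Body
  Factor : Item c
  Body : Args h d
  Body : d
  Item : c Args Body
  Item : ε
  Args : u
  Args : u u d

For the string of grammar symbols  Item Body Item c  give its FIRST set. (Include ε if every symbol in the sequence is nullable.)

Add FIRST(Item)\{ε} = { c }; Item is nullable, continue.
Add FIRST(Body) = { d, u }; Body is not nullable, stop.

{ c, d, u }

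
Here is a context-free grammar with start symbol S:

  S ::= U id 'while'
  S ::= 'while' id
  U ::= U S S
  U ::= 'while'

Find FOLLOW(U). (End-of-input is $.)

{ 'while', id }

In S ::= U id 'while': add FIRST(id 'while') = { id }.
In U ::= U S S: add FIRST(S S) = { 'while' }.
Union: FOLLOW(U) = { 'while', id }.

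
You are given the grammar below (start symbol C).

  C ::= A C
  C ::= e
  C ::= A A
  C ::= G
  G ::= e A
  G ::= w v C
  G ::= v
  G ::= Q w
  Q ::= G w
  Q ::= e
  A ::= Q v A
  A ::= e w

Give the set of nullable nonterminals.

{ } (none)

No nonterminal has an empty production or an RHS whose symbols are all nullable.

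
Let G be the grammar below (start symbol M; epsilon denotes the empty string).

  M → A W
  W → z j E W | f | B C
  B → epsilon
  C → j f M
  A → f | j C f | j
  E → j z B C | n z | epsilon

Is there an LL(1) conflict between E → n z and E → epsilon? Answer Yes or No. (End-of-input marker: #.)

FIRST(n z) = { n } and FIRST(epsilon) = { epsilon }.
The second is nullable but FOLLOW(E) = { f, j, z } is disjoint from FIRST of the first.

No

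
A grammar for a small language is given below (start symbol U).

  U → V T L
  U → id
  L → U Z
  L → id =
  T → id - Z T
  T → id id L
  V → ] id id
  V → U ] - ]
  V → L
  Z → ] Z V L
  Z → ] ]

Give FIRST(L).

{ ], id }

From L → U Z: add FIRST(U) = { ], id }.
L → id = contributes {id}.
Union: FIRST(L) = { ], id }.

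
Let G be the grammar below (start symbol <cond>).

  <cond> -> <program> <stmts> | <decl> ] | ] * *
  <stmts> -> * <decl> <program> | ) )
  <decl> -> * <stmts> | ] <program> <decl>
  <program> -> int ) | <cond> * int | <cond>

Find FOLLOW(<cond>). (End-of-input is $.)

<cond> is the start symbol, so $ ∈ FOLLOW(<cond>).
In <program> -> <cond> * int: add FIRST(* int) = { * }.
In <program> -> <cond>: <cond> is at the end, add FOLLOW(<program>) = { $, ), *, ], int }.
Union: FOLLOW(<cond>) = { $, ), *, ], int }.

{ $, ), *, ], int }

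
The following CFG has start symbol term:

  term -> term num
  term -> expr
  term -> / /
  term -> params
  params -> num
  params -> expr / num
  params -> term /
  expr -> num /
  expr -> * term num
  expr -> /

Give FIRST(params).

{ *, /, num }

params -> num contributes {num}.
From params -> expr / num: add FIRST(expr) = { *, /, num }.
From params -> term /: add FIRST(term) = { *, /, num }.
Union: FIRST(params) = { *, /, num }.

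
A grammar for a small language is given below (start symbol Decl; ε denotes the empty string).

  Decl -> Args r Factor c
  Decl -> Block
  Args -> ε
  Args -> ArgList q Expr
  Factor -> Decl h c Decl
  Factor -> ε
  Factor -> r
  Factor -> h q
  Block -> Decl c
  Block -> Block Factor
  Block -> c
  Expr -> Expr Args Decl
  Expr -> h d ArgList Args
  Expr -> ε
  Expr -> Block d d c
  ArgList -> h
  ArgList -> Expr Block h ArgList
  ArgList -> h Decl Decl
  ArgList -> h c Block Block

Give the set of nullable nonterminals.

{ Args, Expr, Factor }

Directly nullable (have an ε-production): Args, Factor, Expr.
No other nonterminal has a production whose RHS symbols are all nullable.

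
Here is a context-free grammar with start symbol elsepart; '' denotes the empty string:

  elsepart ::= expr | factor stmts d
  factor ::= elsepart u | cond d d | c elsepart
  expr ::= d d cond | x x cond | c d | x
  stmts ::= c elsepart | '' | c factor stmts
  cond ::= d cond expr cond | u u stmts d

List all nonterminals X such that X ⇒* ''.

{ stmts }

Directly nullable (have an ''-production): stmts.
No other nonterminal has a production whose RHS symbols are all nullable.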